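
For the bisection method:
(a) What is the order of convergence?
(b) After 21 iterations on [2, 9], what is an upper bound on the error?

(a) Bisection has linear (order 1) convergence; the error is halved each step.

(b) Error bound = (b-a)/2^n = (9 - 2)/2^{21}
    = 7/2^{21}

(a) 1 (linear); (b) error ≤ 3.34e-06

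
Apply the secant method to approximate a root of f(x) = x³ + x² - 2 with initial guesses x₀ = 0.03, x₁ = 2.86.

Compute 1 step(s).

f(x) = x³ + x² - 2
x₀ = 0.03, x₁ = 2.86

Secant formula: x_{n+1} = x_n - f(x_n)(x_n - x_{n-1})/(f(x_n) - f(x_{n-1}))

Iteration 1:
  f(0.030000) = -1.999073
  f(2.860000) = 29.573256
  x_2 = 2.860000 - 29.573256×(2.860000 - 0.030000)/(29.573256 - (-1.999073))
       = 0.209188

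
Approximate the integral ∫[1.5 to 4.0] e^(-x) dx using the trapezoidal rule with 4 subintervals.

f(x) = e^(-x)
a = 1.5, b = 4.0, n = 4
h = (b - a)/n = 0.625000

Trapezoidal rule: (h/2)[f(x₀) + 2f(x₁) + 2f(x₂) + ... + f(xₙ)]

x_0 = 1.5000, f(x_0) = 0.223130, coefficient = 1
x_1 = 2.1250, f(x_1) = 0.119433, coefficient = 2
x_2 = 2.7500, f(x_2) = 0.063928, coefficient = 2
x_3 = 3.3750, f(x_3) = 0.034218, coefficient = 2
x_4 = 4.0000, f(x_4) = 0.018316, coefficient = 1

I ≈ (0.625000/2) × 0.676604 = 0.211439
Exact value: 0.204815
Error: 0.006624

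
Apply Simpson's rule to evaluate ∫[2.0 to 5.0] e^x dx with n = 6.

f(x) = e^x
a = 2.0, b = 5.0, n = 6
h = (b - a)/n = 0.500000

Simpson's rule: (h/3)[f(x₀) + 4f(x₁) + 2f(x₂) + ... + f(xₙ)]

x_0 = 2.0000, f(x_0) = 7.389056, coefficient = 1
x_1 = 2.5000, f(x_1) = 12.182494, coefficient = 4
x_2 = 3.0000, f(x_2) = 20.085537, coefficient = 2
x_3 = 3.5000, f(x_3) = 33.115452, coefficient = 4
x_4 = 4.0000, f(x_4) = 54.598150, coefficient = 2
x_5 = 4.5000, f(x_5) = 90.017131, coefficient = 4
x_6 = 5.0000, f(x_6) = 148.413159, coefficient = 1

I ≈ (0.500000/3) × 846.429898 = 141.071650
Exact value: 141.024103
Error: 0.047547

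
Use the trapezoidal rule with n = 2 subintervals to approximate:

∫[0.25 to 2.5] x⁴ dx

f(x) = x⁴
a = 0.25, b = 2.5, n = 2
h = (b - a)/n = 1.125000

Trapezoidal rule: (h/2)[f(x₀) + 2f(x₁) + 2f(x₂) + ... + f(xₙ)]

x_0 = 0.2500, f(x_0) = 0.003906, coefficient = 1
x_1 = 1.3750, f(x_1) = 3.574463, coefficient = 2
x_2 = 2.5000, f(x_2) = 39.062500, coefficient = 1

I ≈ (1.125000/2) × 46.215332 = 25.996124
Exact value: 19.531055
Error: 6.465070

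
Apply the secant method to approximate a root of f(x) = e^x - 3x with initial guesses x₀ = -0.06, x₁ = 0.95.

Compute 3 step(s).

f(x) = e^x - 3x
x₀ = -0.06, x₁ = 0.95

Secant formula: x_{n+1} = x_n - f(x_n)(x_n - x_{n-1})/(f(x_n) - f(x_{n-1}))

Iteration 1:
  f(-0.060000) = 1.121765
  f(0.950000) = -0.264290
  x_2 = 0.950000 - (-0.264290)×(0.950000 - (-0.060000))/(-0.264290 - 1.121765)
       = 0.757415
Iteration 2:
  f(0.950000) = -0.264290
  f(0.757415) = -0.139489
  x_3 = 0.757415 - (-0.139489)×(0.757415 - 0.950000)/(-0.139489 - (-0.264290))
       = 0.542165
Iteration 3:
  f(0.757415) = -0.139489
  f(0.542165) = 0.093231
  x_4 = 0.542165 - 0.093231×(0.542165 - 0.757415)/(0.093231 - (-0.139489))
       = 0.628397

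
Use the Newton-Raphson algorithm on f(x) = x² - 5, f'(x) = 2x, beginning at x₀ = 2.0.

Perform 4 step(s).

f(x) = x² - 5
f'(x) = 2x
x₀ = 2.0

Newton-Raphson formula: x_{n+1} = x_n - f(x_n)/f'(x_n)

Iteration 1:
  f(2.000000) = -1.000000
  f'(2.000000) = 4.000000
  x_1 = 2.000000 - (-1.000000)/4.000000 = 2.250000
Iteration 2:
  f(2.250000) = 0.062500
  f'(2.250000) = 4.500000
  x_2 = 2.250000 - 0.062500/4.500000 = 2.236111
Iteration 3:
  f(2.236111) = 0.000193
  f'(2.236111) = 4.472222
  x_3 = 2.236111 - 0.000193/4.472222 = 2.236068
Iteration 4:
  f(2.236068) = 0.000000
  f'(2.236068) = 4.472136
  x_4 = 2.236068 - 0.000000/4.472136 = 2.236068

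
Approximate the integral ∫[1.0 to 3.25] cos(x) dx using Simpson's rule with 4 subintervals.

f(x) = cos(x)
a = 1.0, b = 3.25, n = 4
h = (b - a)/n = 0.562500

Simpson's rule: (h/3)[f(x₀) + 4f(x₁) + 2f(x₂) + ... + f(xₙ)]

x_0 = 1.0000, f(x_0) = 0.540302, coefficient = 1
x_1 = 1.5625, f(x_1) = 0.008296, coefficient = 4
x_2 = 2.1250, f(x_2) = -0.526266, coefficient = 2
x_3 = 2.6875, f(x_3) = -0.898659, coefficient = 4
x_4 = 3.2500, f(x_4) = -0.994130, coefficient = 1

I ≈ (0.562500/3) × -5.067813 = -0.950215
Exact value: -0.949666
Error: 0.000549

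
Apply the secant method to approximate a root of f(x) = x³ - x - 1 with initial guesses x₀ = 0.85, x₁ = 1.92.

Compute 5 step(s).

f(x) = x³ - x - 1
x₀ = 0.85, x₁ = 1.92

Secant formula: x_{n+1} = x_n - f(x_n)(x_n - x_{n-1})/(f(x_n) - f(x_{n-1}))

Iteration 1:
  f(0.850000) = -1.235875
  f(1.920000) = 4.157888
  x_2 = 1.920000 - 4.157888×(1.920000 - 0.850000)/(4.157888 - (-1.235875))
       = 1.095170
Iteration 2:
  f(1.920000) = 4.157888
  f(1.095170) = -0.781627
  x_3 = 1.095170 - (-0.781627)×(1.095170 - 1.920000)/(-0.781627 - 4.157888)
       = 1.225690
Iteration 3:
  f(1.095170) = -0.781627
  f(1.225690) = -0.384315
  x_4 = 1.225690 - (-0.384315)×(1.225690 - 1.095170)/(-0.384315 - (-0.781627))
       = 1.351941
Iteration 4:
  f(1.225690) = -0.384315
  f(1.351941) = 0.119064
  x_5 = 1.351941 - 0.119064×(1.351941 - 1.225690)/(0.119064 - (-0.384315))
       = 1.322079
Iteration 5:
  f(1.351941) = 0.119064
  f(1.322079) = -0.011225
  x_6 = 1.322079 - (-0.011225)×(1.322079 - 1.351941)/(-0.011225 - 0.119064)
       = 1.324652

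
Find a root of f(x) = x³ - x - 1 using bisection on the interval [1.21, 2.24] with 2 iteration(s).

f(x) = x³ - x - 1
Initial interval: [1.21, 2.24]

Iteration 1:
  c_1 = (1.210000 + 2.240000)/2 = 1.725000
  f(c_1) = f(1.725000) = 2.407953
  f(a) × f(c) < 0, new interval: [1.210000, 1.725000]
Iteration 2:
  c_2 = (1.210000 + 1.725000)/2 = 1.467500
  f(c_2) = f(1.467500) = 0.692844
  f(a) × f(c) < 0, new interval: [1.210000, 1.467500]

After 2 iteration(s), the approximation is c_2 = 1.467500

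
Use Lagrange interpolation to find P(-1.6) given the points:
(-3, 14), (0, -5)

Lagrange interpolation formula:
P(x) = Σ yᵢ × Lᵢ(x)
where Lᵢ(x) = Π_{j≠i} (x - xⱼ)/(xᵢ - xⱼ)

L_0(-1.6) = (-1.6 - 0)/(-3 - 0) = 0.533333
L_1(-1.6) = (-1.6 - (-3))/(0 - (-3)) = 0.466667

P(-1.6) = 14×L_0(-1.6) + (-5)×L_1(-1.6)
P(-1.6) = 5.133333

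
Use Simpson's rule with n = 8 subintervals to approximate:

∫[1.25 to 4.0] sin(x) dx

f(x) = sin(x)
a = 1.25, b = 4.0, n = 8
h = (b - a)/n = 0.343750

Simpson's rule: (h/3)[f(x₀) + 4f(x₁) + 2f(x₂) + ... + f(xₙ)]

x_0 = 1.2500, f(x_0) = 0.948985, coefficient = 1
x_1 = 1.5938, f(x_1) = 0.999737, coefficient = 4
x_2 = 1.9375, f(x_2) = 0.933514, coefficient = 2
x_3 = 2.2812, f(x_3) = 0.758066, coefficient = 4
x_4 = 2.6250, f(x_4) = 0.493920, coefficient = 2
x_5 = 2.9688, f(x_5) = 0.171983, coefficient = 4
x_6 = 3.3125, f(x_6) = -0.170077, coefficient = 2
x_7 = 3.6562, f(x_7) = -0.492237, coefficient = 4
x_8 = 4.0000, f(x_8) = -0.756802, coefficient = 1

I ≈ (0.343750/3) × 8.457096 = 0.969042
Exact value: 0.968966
Error: 0.000076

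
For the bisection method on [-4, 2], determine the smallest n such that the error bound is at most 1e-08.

We need (b-a)/2^n ≤ 1e-08
(2 - (-4))/2^n ≤ 1e-08
6/2^n ≤ 1e-08
2^n ≥ 600000000
n ≥ log₂(600000000) = 29.16
n ≥ 30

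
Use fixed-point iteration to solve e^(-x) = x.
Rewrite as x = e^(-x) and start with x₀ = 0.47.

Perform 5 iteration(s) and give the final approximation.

Equation: e^(-x) = x
Fixed-point form: x = e^(-x)
x₀ = 0.47

x_1 = g(0.470000) = 0.625002
x_2 = g(0.625002) = 0.535260
x_3 = g(0.535260) = 0.585517
x_4 = g(0.585517) = 0.556818
x_5 = g(0.556818) = 0.573030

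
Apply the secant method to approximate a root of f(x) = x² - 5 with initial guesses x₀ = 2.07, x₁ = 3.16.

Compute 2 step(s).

f(x) = x² - 5
x₀ = 2.07, x₁ = 3.16

Secant formula: x_{n+1} = x_n - f(x_n)(x_n - x_{n-1})/(f(x_n) - f(x_{n-1}))

Iteration 1:
  f(2.070000) = -0.715100
  f(3.160000) = 4.985600
  x_2 = 3.160000 - 4.985600×(3.160000 - 2.070000)/(4.985600 - (-0.715100))
       = 2.206730
Iteration 2:
  f(3.160000) = 4.985600
  f(2.206730) = -0.130341
  x_3 = 2.206730 - (-0.130341)×(2.206730 - 3.160000)/(-0.130341 - 4.985600)
       = 2.231017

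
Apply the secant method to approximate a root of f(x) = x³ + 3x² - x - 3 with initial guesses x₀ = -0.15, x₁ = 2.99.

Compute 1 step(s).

f(x) = x³ + 3x² - x - 3
x₀ = -0.15, x₁ = 2.99

Secant formula: x_{n+1} = x_n - f(x_n)(x_n - x_{n-1})/(f(x_n) - f(x_{n-1}))

Iteration 1:
  f(-0.150000) = -2.785875
  f(2.990000) = 47.561199
  x_2 = 2.990000 - 47.561199×(2.990000 - (-0.150000))/(47.561199 - (-2.785875))
       = 0.023747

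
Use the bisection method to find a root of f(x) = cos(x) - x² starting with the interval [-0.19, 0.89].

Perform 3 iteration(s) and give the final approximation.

f(x) = cos(x) - x²
Initial interval: [-0.19, 0.89]

Iteration 1:
  c_1 = (-0.190000 + 0.890000)/2 = 0.350000
  f(c_1) = f(0.350000) = 0.816873
  f(a) × f(c) ≥ 0, new interval: [0.350000, 0.890000]
Iteration 2:
  c_2 = (0.350000 + 0.890000)/2 = 0.620000
  f(c_2) = f(0.620000) = 0.429478
  f(a) × f(c) ≥ 0, new interval: [0.620000, 0.890000]
Iteration 3:
  c_3 = (0.620000 + 0.890000)/2 = 0.755000
  f(c_3) = f(0.755000) = 0.158247
  f(a) × f(c) ≥ 0, new interval: [0.755000, 0.890000]

After 3 iteration(s), the approximation is c_3 = 0.755000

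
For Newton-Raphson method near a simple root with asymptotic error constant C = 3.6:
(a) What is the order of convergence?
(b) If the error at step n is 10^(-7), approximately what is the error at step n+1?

(a) Newton-Raphson has quadratic (order 2) convergence near simple roots.
    This means |e_{n+1}| ≈ C|e_n|².

(b) With |e_n| = 10^(-7) and C = 3.6:
    |e_{n+1}| ≈ 3.6 × (10^(-7))² = 3.6 × 10^(-14)

(a) 2 (quadratic); (b) |e_{n+1}| ≈ 3.600e-14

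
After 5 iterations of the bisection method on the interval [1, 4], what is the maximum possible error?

Bisection error bound: |error| ≤ (b-a)/2^n
|error| ≤ (4 - 1)/2^5 = 3/2^5
|error| ≤ 0.0937500000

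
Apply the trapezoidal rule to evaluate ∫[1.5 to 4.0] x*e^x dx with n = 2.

f(x) = x*e^x
a = 1.5, b = 4.0, n = 2
h = (b - a)/n = 1.250000

Trapezoidal rule: (h/2)[f(x₀) + 2f(x₁) + 2f(x₂) + ... + f(xₙ)]

x_0 = 1.5000, f(x_0) = 6.722534, coefficient = 1
x_1 = 2.7500, f(x_1) = 43.017238, coefficient = 2
x_2 = 4.0000, f(x_2) = 218.392600, coefficient = 1

I ≈ (1.250000/2) × 311.149609 = 194.468506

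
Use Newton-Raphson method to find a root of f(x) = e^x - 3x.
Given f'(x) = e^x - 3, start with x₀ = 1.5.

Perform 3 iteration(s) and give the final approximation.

f(x) = e^x - 3x
f'(x) = e^x - 3
x₀ = 1.5

Newton-Raphson formula: x_{n+1} = x_n - f(x_n)/f'(x_n)

Iteration 1:
  f(1.500000) = -0.018311
  f'(1.500000) = 1.481689
  x_1 = 1.500000 - (-0.018311)/1.481689 = 1.512358
Iteration 2:
  f(1.512358) = 0.000344
  f'(1.512358) = 1.537418
  x_2 = 1.512358 - 0.000344/1.537418 = 1.512135
Iteration 3:
  f(1.512135) = 0.000000
  f'(1.512135) = 1.536404
  x_3 = 1.512135 - 0.000000/1.536404 = 1.512135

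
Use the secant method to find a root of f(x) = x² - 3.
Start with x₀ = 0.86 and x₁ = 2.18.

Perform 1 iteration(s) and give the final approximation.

f(x) = x² - 3
x₀ = 0.86, x₁ = 2.18

Secant formula: x_{n+1} = x_n - f(x_n)(x_n - x_{n-1})/(f(x_n) - f(x_{n-1}))

Iteration 1:
  f(0.860000) = -2.260400
  f(2.180000) = 1.752400
  x_2 = 2.180000 - 1.752400×(2.180000 - 0.860000)/(1.752400 - (-2.260400))
       = 1.603553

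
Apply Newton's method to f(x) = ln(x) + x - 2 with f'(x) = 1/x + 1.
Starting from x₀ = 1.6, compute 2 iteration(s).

f(x) = ln(x) + x - 2
f'(x) = 1/x + 1
x₀ = 1.6

Newton-Raphson formula: x_{n+1} = x_n - f(x_n)/f'(x_n)

Iteration 1:
  f(1.600000) = 0.070004
  f'(1.600000) = 1.625000
  x_1 = 1.600000 - 0.070004/1.625000 = 1.556921
Iteration 2:
  f(1.556921) = -0.000369
  f'(1.556921) = 1.642293
  x_2 = 1.556921 - (-0.000369)/1.642293 = 1.557146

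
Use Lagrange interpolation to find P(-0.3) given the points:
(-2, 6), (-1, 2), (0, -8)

Lagrange interpolation formula:
P(x) = Σ yᵢ × Lᵢ(x)
where Lᵢ(x) = Π_{j≠i} (x - xⱼ)/(xᵢ - xⱼ)

L_0(-0.3) = (-0.3 - (-1))/(-2 - (-1)) × (-0.3 - 0)/(-2 - 0) = -0.105000
L_1(-0.3) = (-0.3 - (-2))/(-1 - (-2)) × (-0.3 - 0)/(-1 - 0) = 0.510000
L_2(-0.3) = (-0.3 - (-2))/(0 - (-2)) × (-0.3 - (-1))/(0 - (-1)) = 0.595000

P(-0.3) = 6×L_0(-0.3) + 2×L_1(-0.3) + (-8)×L_2(-0.3)
P(-0.3) = -4.370000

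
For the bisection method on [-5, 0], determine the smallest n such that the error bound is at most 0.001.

We need (b-a)/2^n ≤ 0.001
(0 - (-5))/2^n ≤ 0.001
5/2^n ≤ 0.001
2^n ≥ 5000
n ≥ log₂(5000) = 12.29
n ≥ 13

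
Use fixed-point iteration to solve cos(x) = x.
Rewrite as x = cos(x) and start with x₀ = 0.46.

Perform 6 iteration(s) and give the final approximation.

Equation: cos(x) = x
Fixed-point form: x = cos(x)
x₀ = 0.46

x_1 = g(0.460000) = 0.896052
x_2 = g(0.896052) = 0.624697
x_3 = g(0.624697) = 0.811140
x_4 = g(0.811140) = 0.688672
x_5 = g(0.688672) = 0.772091
x_6 = g(0.772091) = 0.716454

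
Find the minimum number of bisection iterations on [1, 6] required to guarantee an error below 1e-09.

We need (b-a)/2^n ≤ 1e-09
(6 - 1)/2^n ≤ 1e-09
5/2^n ≤ 1e-09
2^n ≥ 5000000000
n ≥ log₂(5000000000) = 32.22
n ≥ 33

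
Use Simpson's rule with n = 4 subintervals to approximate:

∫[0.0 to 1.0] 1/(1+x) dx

f(x) = 1/(1+x)
a = 0.0, b = 1.0, n = 4
h = (b - a)/n = 0.250000

Simpson's rule: (h/3)[f(x₀) + 4f(x₁) + 2f(x₂) + ... + f(xₙ)]

x_0 = 0.0000, f(x_0) = 1.000000, coefficient = 1
x_1 = 0.2500, f(x_1) = 0.800000, coefficient = 4
x_2 = 0.5000, f(x_2) = 0.666667, coefficient = 2
x_3 = 0.7500, f(x_3) = 0.571429, coefficient = 4
x_4 = 1.0000, f(x_4) = 0.500000, coefficient = 1

I ≈ (0.250000/3) × 8.319048 = 0.693254
Exact value: 0.693147
Error: 0.000107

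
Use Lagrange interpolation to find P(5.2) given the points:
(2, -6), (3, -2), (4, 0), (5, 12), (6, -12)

Lagrange interpolation formula:
P(x) = Σ yᵢ × Lᵢ(x)
where Lᵢ(x) = Π_{j≠i} (x - xⱼ)/(xᵢ - xⱼ)

L_0(5.2) = (5.2 - 3)/(2 - 3) × (5.2 - 4)/(2 - 4) × (5.2 - 5)/(2 - 5) × (5.2 - 6)/(2 - 6) = -0.017600
L_1(5.2) = (5.2 - 2)/(3 - 2) × (5.2 - 4)/(3 - 4) × (5.2 - 5)/(3 - 5) × (5.2 - 6)/(3 - 6) = 0.102400
L_2(5.2) = (5.2 - 2)/(4 - 2) × (5.2 - 3)/(4 - 3) × (5.2 - 5)/(4 - 5) × (5.2 - 6)/(4 - 6) = -0.281600
L_3(5.2) = (5.2 - 2)/(5 - 2) × (5.2 - 3)/(5 - 3) × (5.2 - 4)/(5 - 4) × (5.2 - 6)/(5 - 6) = 1.126400
L_4(5.2) = (5.2 - 2)/(6 - 2) × (5.2 - 3)/(6 - 3) × (5.2 - 4)/(6 - 4) × (5.2 - 5)/(6 - 5) = 0.070400

P(5.2) = (-6)×L_0(5.2) + (-2)×L_1(5.2) + 0×L_2(5.2) + 12×L_3(5.2) + (-12)×L_4(5.2)
P(5.2) = 12.572800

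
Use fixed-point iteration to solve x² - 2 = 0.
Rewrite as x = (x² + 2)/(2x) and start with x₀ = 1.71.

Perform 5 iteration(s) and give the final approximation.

Equation: x² - 2 = 0
Fixed-point form: x = (x² + 2)/(2x)
x₀ = 1.71

x_1 = g(1.710000) = 1.439795
x_2 = g(1.439795) = 1.414441
x_3 = g(1.414441) = 1.414214
x_4 = g(1.414214) = 1.414214
x_5 = g(1.414214) = 1.414214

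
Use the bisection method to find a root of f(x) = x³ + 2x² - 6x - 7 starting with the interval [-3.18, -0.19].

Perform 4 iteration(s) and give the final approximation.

f(x) = x³ + 2x² - 6x - 7
Initial interval: [-3.18, -0.19]

Iteration 1:
  c_1 = (-3.180000 + (-0.190000))/2 = -1.685000
  f(c_1) = f(-1.685000) = 4.004356
  f(a) × f(c) ≥ 0, new interval: [-1.685000, -0.190000]
Iteration 2:
  c_2 = (-1.685000 + (-0.190000))/2 = -0.937500
  f(c_2) = f(-0.937500) = -0.441162
  f(a) × f(c) < 0, new interval: [-1.685000, -0.937500]
Iteration 3:
  c_3 = (-1.685000 + (-0.937500))/2 = -1.311250
  f(c_3) = f(-1.311250) = 2.051721
  f(a) × f(c) ≥ 0, new interval: [-1.311250, -0.937500]
Iteration 4:
  c_4 = (-1.311250 + (-0.937500))/2 = -1.124375
  f(c_4) = f(-1.124375) = 0.853232
  f(a) × f(c) ≥ 0, new interval: [-1.124375, -0.937500]

After 4 iteration(s), the approximation is c_4 = -1.124375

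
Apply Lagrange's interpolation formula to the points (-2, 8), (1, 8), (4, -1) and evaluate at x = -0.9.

Lagrange interpolation formula:
P(x) = Σ yᵢ × Lᵢ(x)
where Lᵢ(x) = Π_{j≠i} (x - xⱼ)/(xᵢ - xⱼ)

L_0(-0.9) = (-0.9 - 1)/(-2 - 1) × (-0.9 - 4)/(-2 - 4) = 0.517222
L_1(-0.9) = (-0.9 - (-2))/(1 - (-2)) × (-0.9 - 4)/(1 - 4) = 0.598889
L_2(-0.9) = (-0.9 - (-2))/(4 - (-2)) × (-0.9 - 1)/(4 - 1) = -0.116111

P(-0.9) = 8×L_0(-0.9) + 8×L_1(-0.9) + (-1)×L_2(-0.9)
P(-0.9) = 9.045000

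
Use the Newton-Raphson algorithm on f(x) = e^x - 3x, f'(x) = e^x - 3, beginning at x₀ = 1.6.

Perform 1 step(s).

f(x) = e^x - 3x
f'(x) = e^x - 3
x₀ = 1.6

Newton-Raphson formula: x_{n+1} = x_n - f(x_n)/f'(x_n)

Iteration 1:
  f(1.600000) = 0.153032
  f'(1.600000) = 1.953032
  x_1 = 1.600000 - 0.153032/1.953032 = 1.521644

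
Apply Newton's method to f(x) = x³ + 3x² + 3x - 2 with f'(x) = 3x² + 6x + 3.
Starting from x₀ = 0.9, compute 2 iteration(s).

f(x) = x³ + 3x² + 3x - 2
f'(x) = 3x² + 6x + 3
x₀ = 0.9

Newton-Raphson formula: x_{n+1} = x_n - f(x_n)/f'(x_n)

Iteration 1:
  f(0.900000) = 3.859000
  f'(0.900000) = 10.830000
  x_1 = 0.900000 - 3.859000/10.830000 = 0.543675
Iteration 2:
  f(0.543675) = 0.678473
  f'(0.543675) = 7.148797
  x_2 = 0.543675 - 0.678473/7.148797 = 0.448768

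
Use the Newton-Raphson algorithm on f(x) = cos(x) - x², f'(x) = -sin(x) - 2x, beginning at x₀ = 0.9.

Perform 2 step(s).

f(x) = cos(x) - x²
f'(x) = -sin(x) - 2x
x₀ = 0.9

Newton-Raphson formula: x_{n+1} = x_n - f(x_n)/f'(x_n)

Iteration 1:
  f(0.900000) = -0.188390
  f'(0.900000) = -2.583327
  x_1 = 0.900000 - (-0.188390)/(-2.583327) = 0.827075
Iteration 2:
  f(0.827075) = -0.007021
  f'(0.827075) = -2.390103
  x_2 = 0.827075 - (-0.007021)/(-2.390103) = 0.824137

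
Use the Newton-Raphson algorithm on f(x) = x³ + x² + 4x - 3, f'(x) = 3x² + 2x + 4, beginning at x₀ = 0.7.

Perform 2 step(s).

f(x) = x³ + x² + 4x - 3
f'(x) = 3x² + 2x + 4
x₀ = 0.7

Newton-Raphson formula: x_{n+1} = x_n - f(x_n)/f'(x_n)

Iteration 1:
  f(0.700000) = 0.633000
  f'(0.700000) = 6.870000
  x_1 = 0.700000 - 0.633000/6.870000 = 0.607860
Iteration 2:
  f(0.607860) = 0.025536
  f'(0.607860) = 6.324203
  x_2 = 0.607860 - 0.025536/6.324203 = 0.603822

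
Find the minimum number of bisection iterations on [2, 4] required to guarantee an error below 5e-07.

We need (b-a)/2^n ≤ 5e-07
(4 - 2)/2^n ≤ 5e-07
2/2^n ≤ 5e-07
2^n ≥ 4000000
n ≥ log₂(4000000) = 21.93
n ≥ 22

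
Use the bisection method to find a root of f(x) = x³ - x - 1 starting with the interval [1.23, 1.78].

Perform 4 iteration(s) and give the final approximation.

f(x) = x³ - x - 1
Initial interval: [1.23, 1.78]

Iteration 1:
  c_1 = (1.230000 + 1.780000)/2 = 1.505000
  f(c_1) = f(1.505000) = 0.903863
  f(a) × f(c) < 0, new interval: [1.230000, 1.505000]
Iteration 2:
  c_2 = (1.230000 + 1.505000)/2 = 1.367500
  f(c_2) = f(1.367500) = 0.189802
  f(a) × f(c) < 0, new interval: [1.230000, 1.367500]
Iteration 3:
  c_3 = (1.230000 + 1.367500)/2 = 1.298750
  f(c_3) = f(1.298750) = -0.108081
  f(a) × f(c) ≥ 0, new interval: [1.298750, 1.367500]
Iteration 4:
  c_4 = (1.298750 + 1.367500)/2 = 1.333125
  f(c_4) = f(1.333125) = 0.036134
  f(a) × f(c) < 0, new interval: [1.298750, 1.333125]

After 4 iteration(s), the approximation is c_4 = 1.333125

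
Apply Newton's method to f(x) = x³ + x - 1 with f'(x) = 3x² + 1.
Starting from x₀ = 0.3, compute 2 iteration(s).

f(x) = x³ + x - 1
f'(x) = 3x² + 1
x₀ = 0.3

Newton-Raphson formula: x_{n+1} = x_n - f(x_n)/f'(x_n)

Iteration 1:
  f(0.300000) = -0.673000
  f'(0.300000) = 1.270000
  x_1 = 0.300000 - (-0.673000)/1.270000 = 0.829921
Iteration 2:
  f(0.829921) = 0.401546
  f'(0.829921) = 3.066308
  x_2 = 0.829921 - 0.401546/3.066308 = 0.698967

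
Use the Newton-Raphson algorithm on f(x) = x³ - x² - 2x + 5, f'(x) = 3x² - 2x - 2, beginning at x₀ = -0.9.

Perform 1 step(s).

f(x) = x³ - x² - 2x + 5
f'(x) = 3x² - 2x - 2
x₀ = -0.9

Newton-Raphson formula: x_{n+1} = x_n - f(x_n)/f'(x_n)

Iteration 1:
  f(-0.900000) = 5.261000
  f'(-0.900000) = 2.230000
  x_1 = -0.900000 - 5.261000/2.230000 = -3.259193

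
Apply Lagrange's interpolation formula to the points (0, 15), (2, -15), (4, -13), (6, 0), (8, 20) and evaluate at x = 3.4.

Lagrange interpolation formula:
P(x) = Σ yᵢ × Lᵢ(x)
where Lᵢ(x) = Π_{j≠i} (x - xⱼ)/(xᵢ - xⱼ)

L_0(3.4) = (3.4 - 2)/(0 - 2) × (3.4 - 4)/(0 - 4) × (3.4 - 6)/(0 - 6) × (3.4 - 8)/(0 - 8) = -0.026163
L_1(3.4) = (3.4 - 0)/(2 - 0) × (3.4 - 4)/(2 - 4) × (3.4 - 6)/(2 - 6) × (3.4 - 8)/(2 - 8) = 0.254150
L_2(3.4) = (3.4 - 0)/(4 - 0) × (3.4 - 2)/(4 - 2) × (3.4 - 6)/(4 - 6) × (3.4 - 8)/(4 - 8) = 0.889525
L_3(3.4) = (3.4 - 0)/(6 - 0) × (3.4 - 2)/(6 - 2) × (3.4 - 4)/(6 - 4) × (3.4 - 8)/(6 - 8) = -0.136850
L_4(3.4) = (3.4 - 0)/(8 - 0) × (3.4 - 2)/(8 - 2) × (3.4 - 4)/(8 - 4) × (3.4 - 6)/(8 - 6) = 0.019338

P(3.4) = 15×L_0(3.4) + (-15)×L_1(3.4) + (-13)×L_2(3.4) + 0×L_3(3.4) + 20×L_4(3.4)
P(3.4) = -15.381762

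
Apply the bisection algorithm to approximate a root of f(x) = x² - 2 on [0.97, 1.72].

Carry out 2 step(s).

f(x) = x² - 2
Initial interval: [0.97, 1.72]

Iteration 1:
  c_1 = (0.970000 + 1.720000)/2 = 1.345000
  f(c_1) = f(1.345000) = -0.190975
  f(a) × f(c) ≥ 0, new interval: [1.345000, 1.720000]
Iteration 2:
  c_2 = (1.345000 + 1.720000)/2 = 1.532500
  f(c_2) = f(1.532500) = 0.348556
  f(a) × f(c) < 0, new interval: [1.345000, 1.532500]

After 2 iteration(s), the approximation is c_2 = 1.532500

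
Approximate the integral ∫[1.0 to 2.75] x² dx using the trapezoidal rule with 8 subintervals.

f(x) = x²
a = 1.0, b = 2.75, n = 8
h = (b - a)/n = 0.218750

Trapezoidal rule: (h/2)[f(x₀) + 2f(x₁) + 2f(x₂) + ... + f(xₙ)]

x_0 = 1.0000, f(x_0) = 1.000000, coefficient = 1
x_1 = 1.2188, f(x_1) = 1.485352, coefficient = 2
x_2 = 1.4375, f(x_2) = 2.066406, coefficient = 2
x_3 = 1.6562, f(x_3) = 2.743164, coefficient = 2
x_4 = 1.8750, f(x_4) = 3.515625, coefficient = 2
x_5 = 2.0938, f(x_5) = 4.383789, coefficient = 2
x_6 = 2.3125, f(x_6) = 5.347656, coefficient = 2
x_7 = 2.5312, f(x_7) = 6.407227, coefficient = 2
x_8 = 2.7500, f(x_8) = 7.562500, coefficient = 1

I ≈ (0.218750/2) × 60.460938 = 6.612915
Exact value: 6.598958
Error: 0.013957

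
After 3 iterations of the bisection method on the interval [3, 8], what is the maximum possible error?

Bisection error bound: |error| ≤ (b-a)/2^n
|error| ≤ (8 - 3)/2^3 = 5/2^3
|error| ≤ 0.6250000000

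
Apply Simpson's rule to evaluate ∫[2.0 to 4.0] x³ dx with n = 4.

f(x) = x³
a = 2.0, b = 4.0, n = 4
h = (b - a)/n = 0.500000

Simpson's rule: (h/3)[f(x₀) + 4f(x₁) + 2f(x₂) + ... + f(xₙ)]

x_0 = 2.0000, f(x_0) = 8.000000, coefficient = 1
x_1 = 2.5000, f(x_1) = 15.625000, coefficient = 4
x_2 = 3.0000, f(x_2) = 27.000000, coefficient = 2
x_3 = 3.5000, f(x_3) = 42.875000, coefficient = 4
x_4 = 4.0000, f(x_4) = 64.000000, coefficient = 1

I ≈ (0.500000/3) × 360.000000 = 60.000000
Exact value: 60.000000
Error: 0.000000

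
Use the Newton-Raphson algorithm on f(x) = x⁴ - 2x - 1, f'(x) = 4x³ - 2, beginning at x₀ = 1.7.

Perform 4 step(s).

f(x) = x⁴ - 2x - 1
f'(x) = 4x³ - 2
x₀ = 1.7

Newton-Raphson formula: x_{n+1} = x_n - f(x_n)/f'(x_n)

Iteration 1:
  f(1.700000) = 3.952100
  f'(1.700000) = 17.652000
  x_1 = 1.700000 - 3.952100/17.652000 = 1.476110
Iteration 2:
  f(1.476110) = 0.795392
  f'(1.476110) = 10.865198
  x_2 = 1.476110 - 0.795392/10.865198 = 1.402905
Iteration 3:
  f(1.402905) = 0.067773
  f'(1.402905) = 9.044464
  x_3 = 1.402905 - 0.067773/9.044464 = 1.395412
Iteration 4:
  f(1.395412) = 0.000661
  f'(1.395412) = 8.868432
  x_4 = 1.395412 - 0.000661/8.868432 = 1.395337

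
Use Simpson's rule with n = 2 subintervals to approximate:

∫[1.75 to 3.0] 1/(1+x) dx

f(x) = 1/(1+x)
a = 1.75, b = 3.0, n = 2
h = (b - a)/n = 0.625000

Simpson's rule: (h/3)[f(x₀) + 4f(x₁) + 2f(x₂) + ... + f(xₙ)]

x_0 = 1.7500, f(x_0) = 0.363636, coefficient = 1
x_1 = 2.3750, f(x_1) = 0.296296, coefficient = 4
x_2 = 3.0000, f(x_2) = 0.250000, coefficient = 1

I ≈ (0.625000/3) × 1.798822 = 0.374754
Exact value: 0.374693
Error: 0.000061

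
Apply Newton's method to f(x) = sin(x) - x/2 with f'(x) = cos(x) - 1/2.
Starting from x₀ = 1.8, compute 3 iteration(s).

f(x) = sin(x) - x/2
f'(x) = cos(x) - 1/2
x₀ = 1.8

Newton-Raphson formula: x_{n+1} = x_n - f(x_n)/f'(x_n)

Iteration 1:
  f(1.800000) = 0.073848
  f'(1.800000) = -0.727202
  x_1 = 1.800000 - 0.073848/(-0.727202) = 1.901550
Iteration 2:
  f(1.901550) = -0.004977
  f'(1.901550) = -0.824756
  x_2 = 1.901550 - (-0.004977)/(-0.824756) = 1.895515
Iteration 3:
  f(1.895515) = -0.000017
  f'(1.895515) = -0.819042
  x_3 = 1.895515 - (-0.000017)/(-0.819042) = 1.895494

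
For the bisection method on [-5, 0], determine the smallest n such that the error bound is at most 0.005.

We need (b-a)/2^n ≤ 0.005
(0 - (-5))/2^n ≤ 0.005
5/2^n ≤ 0.005
2^n ≥ 1000
n ≥ log₂(1000) = 9.97
n ≥ 10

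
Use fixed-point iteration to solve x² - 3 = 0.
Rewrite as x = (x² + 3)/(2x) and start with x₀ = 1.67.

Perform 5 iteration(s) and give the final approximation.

Equation: x² - 3 = 0
Fixed-point form: x = (x² + 3)/(2x)
x₀ = 1.67

x_1 = g(1.670000) = 1.733204
x_2 = g(1.733204) = 1.732051
x_3 = g(1.732051) = 1.732051
x_4 = g(1.732051) = 1.732051
x_5 = g(1.732051) = 1.732051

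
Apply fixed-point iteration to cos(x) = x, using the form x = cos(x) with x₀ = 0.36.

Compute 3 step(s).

Equation: cos(x) = x
Fixed-point form: x = cos(x)
x₀ = 0.36

x_1 = g(0.360000) = 0.935897
x_2 = g(0.935897) = 0.593097
x_3 = g(0.593097) = 0.829214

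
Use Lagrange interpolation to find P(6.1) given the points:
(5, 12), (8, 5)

Lagrange interpolation formula:
P(x) = Σ yᵢ × Lᵢ(x)
where Lᵢ(x) = Π_{j≠i} (x - xⱼ)/(xᵢ - xⱼ)

L_0(6.1) = (6.1 - 8)/(5 - 8) = 0.633333
L_1(6.1) = (6.1 - 5)/(8 - 5) = 0.366667

P(6.1) = 12×L_0(6.1) + 5×L_1(6.1)
P(6.1) = 9.433333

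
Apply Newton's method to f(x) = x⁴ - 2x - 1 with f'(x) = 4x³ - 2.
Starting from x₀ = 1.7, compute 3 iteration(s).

f(x) = x⁴ - 2x - 1
f'(x) = 4x³ - 2
x₀ = 1.7

Newton-Raphson formula: x_{n+1} = x_n - f(x_n)/f'(x_n)

Iteration 1:
  f(1.700000) = 3.952100
  f'(1.700000) = 17.652000
  x_1 = 1.700000 - 3.952100/17.652000 = 1.476110
Iteration 2:
  f(1.476110) = 0.795392
  f'(1.476110) = 10.865198
  x_2 = 1.476110 - 0.795392/10.865198 = 1.402905
Iteration 3:
  f(1.402905) = 0.067773
  f'(1.402905) = 9.044464
  x_3 = 1.402905 - 0.067773/9.044464 = 1.395412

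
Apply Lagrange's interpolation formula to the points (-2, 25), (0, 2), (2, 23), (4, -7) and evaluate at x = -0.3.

Lagrange interpolation formula:
P(x) = Σ yᵢ × Lᵢ(x)
where Lᵢ(x) = Π_{j≠i} (x - xⱼ)/(xᵢ - xⱼ)

L_0(-0.3) = (-0.3 - 0)/(-2 - 0) × (-0.3 - 2)/(-2 - 2) × (-0.3 - 4)/(-2 - 4) = 0.061812
L_1(-0.3) = (-0.3 - (-2))/(0 - (-2)) × (-0.3 - 2)/(0 - 2) × (-0.3 - 4)/(0 - 4) = 1.050812
L_2(-0.3) = (-0.3 - (-2))/(2 - (-2)) × (-0.3 - 0)/(2 - 0) × (-0.3 - 4)/(2 - 4) = -0.137063
L_3(-0.3) = (-0.3 - (-2))/(4 - (-2)) × (-0.3 - 0)/(4 - 0) × (-0.3 - 2)/(4 - 2) = 0.024437

P(-0.3) = 25×L_0(-0.3) + 2×L_1(-0.3) + 23×L_2(-0.3) + (-7)×L_3(-0.3)
P(-0.3) = 0.323437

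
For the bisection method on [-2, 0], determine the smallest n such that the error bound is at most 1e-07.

We need (b-a)/2^n ≤ 1e-07
(0 - (-2))/2^n ≤ 1e-07
2/2^n ≤ 1e-07
2^n ≥ 20000000
n ≥ log₂(20000000) = 24.25
n ≥ 25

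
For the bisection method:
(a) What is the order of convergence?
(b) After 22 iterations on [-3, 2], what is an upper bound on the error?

(a) Bisection has linear (order 1) convergence; the error is halved each step.

(b) Error bound = (b-a)/2^n = (2 - (-3))/2^{22}
    = 5/2^{22}

(a) 1 (linear); (b) error ≤ 1.19e-06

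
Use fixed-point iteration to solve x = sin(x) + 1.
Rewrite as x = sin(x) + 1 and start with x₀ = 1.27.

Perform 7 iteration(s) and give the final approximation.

Equation: x = sin(x) + 1
Fixed-point form: x = sin(x) + 1
x₀ = 1.27

x_1 = g(1.270000) = 1.955101
x_2 = g(1.955101) = 1.927059
x_3 = g(1.927059) = 1.937207
x_4 = g(1.937207) = 1.933619
x_5 = g(1.933619) = 1.934899
x_6 = g(1.934899) = 1.934444
x_7 = g(1.934444) = 1.934606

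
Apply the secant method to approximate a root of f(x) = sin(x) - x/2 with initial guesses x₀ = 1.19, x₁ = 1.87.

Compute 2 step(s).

f(x) = sin(x) - x/2
x₀ = 1.19, x₁ = 1.87

Secant formula: x_{n+1} = x_n - f(x_n)(x_n - x_{n-1})/(f(x_n) - f(x_{n-1}))

Iteration 1:
  f(1.190000) = 0.333369
  f(1.870000) = 0.020572
  x_2 = 1.870000 - 0.020572×(1.870000 - 1.190000)/(0.020572 - 0.333369)
       = 1.914721
Iteration 2:
  f(1.870000) = 0.020572
  f(1.914721) = -0.015922
  x_3 = 1.914721 - (-0.015922)×(1.914721 - 1.870000)/(-0.015922 - 0.020572)
       = 1.895209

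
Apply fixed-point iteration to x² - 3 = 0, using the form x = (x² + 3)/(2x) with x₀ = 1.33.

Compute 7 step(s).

Equation: x² - 3 = 0
Fixed-point form: x = (x² + 3)/(2x)
x₀ = 1.33

x_1 = g(1.330000) = 1.792820
x_2 = g(1.792820) = 1.733081
x_3 = g(1.733081) = 1.732051
x_4 = g(1.732051) = 1.732051
x_5 = g(1.732051) = 1.732051
x_6 = g(1.732051) = 1.732051
x_7 = g(1.732051) = 1.732051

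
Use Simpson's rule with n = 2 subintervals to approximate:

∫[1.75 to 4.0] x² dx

f(x) = x²
a = 1.75, b = 4.0, n = 2
h = (b - a)/n = 1.125000

Simpson's rule: (h/3)[f(x₀) + 4f(x₁) + 2f(x₂) + ... + f(xₙ)]

x_0 = 1.7500, f(x_0) = 3.062500, coefficient = 1
x_1 = 2.8750, f(x_1) = 8.265625, coefficient = 4
x_2 = 4.0000, f(x_2) = 16.000000, coefficient = 1

I ≈ (1.125000/3) × 52.125000 = 19.546875
Exact value: 19.546875
Error: 0.000000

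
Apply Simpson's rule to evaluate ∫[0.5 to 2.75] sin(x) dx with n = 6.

f(x) = sin(x)
a = 0.5, b = 2.75, n = 6
h = (b - a)/n = 0.375000

Simpson's rule: (h/3)[f(x₀) + 4f(x₁) + 2f(x₂) + ... + f(xₙ)]

x_0 = 0.5000, f(x_0) = 0.479426, coefficient = 1
x_1 = 0.8750, f(x_1) = 0.767544, coefficient = 4
x_2 = 1.2500, f(x_2) = 0.948985, coefficient = 2
x_3 = 1.6250, f(x_3) = 0.998531, coefficient = 4
x_4 = 2.0000, f(x_4) = 0.909297, coefficient = 2
x_5 = 2.3750, f(x_5) = 0.693685, coefficient = 4
x_6 = 2.7500, f(x_6) = 0.381661, coefficient = 1

I ≈ (0.375000/3) × 14.416690 = 1.802086
Exact value: 1.801885
Error: 0.000201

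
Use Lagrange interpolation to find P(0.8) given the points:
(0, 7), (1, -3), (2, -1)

Lagrange interpolation formula:
P(x) = Σ yᵢ × Lᵢ(x)
where Lᵢ(x) = Π_{j≠i} (x - xⱼ)/(xᵢ - xⱼ)

L_0(0.8) = (0.8 - 1)/(0 - 1) × (0.8 - 2)/(0 - 2) = 0.120000
L_1(0.8) = (0.8 - 0)/(1 - 0) × (0.8 - 2)/(1 - 2) = 0.960000
L_2(0.8) = (0.8 - 0)/(2 - 0) × (0.8 - 1)/(2 - 1) = -0.080000

P(0.8) = 7×L_0(0.8) + (-3)×L_1(0.8) + (-1)×L_2(0.8)
P(0.8) = -1.960000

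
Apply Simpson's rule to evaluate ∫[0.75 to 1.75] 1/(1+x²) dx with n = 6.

f(x) = 1/(1+x²)
a = 0.75, b = 1.75, n = 6
h = (b - a)/n = 0.166667

Simpson's rule: (h/3)[f(x₀) + 4f(x₁) + 2f(x₂) + ... + f(xₙ)]

x_0 = 0.7500, f(x_0) = 0.640000, coefficient = 1
x_1 = 0.9167, f(x_1) = 0.543396, coefficient = 4
x_2 = 1.0833, f(x_2) = 0.460064, coefficient = 2
x_3 = 1.2500, f(x_3) = 0.390244, coefficient = 4
x_4 = 1.4167, f(x_4) = 0.332564, coefficient = 2
x_5 = 1.5833, f(x_5) = 0.285149, coefficient = 4
x_6 = 1.7500, f(x_6) = 0.246154, coefficient = 1

I ≈ (0.166667/3) × 7.346563 = 0.408142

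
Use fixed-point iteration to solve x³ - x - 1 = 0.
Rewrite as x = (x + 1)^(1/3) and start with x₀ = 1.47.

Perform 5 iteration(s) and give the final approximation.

Equation: x³ - x - 1 = 0
Fixed-point form: x = (x + 1)^(1/3)
x₀ = 1.47

x_1 = g(1.470000) = 1.351758
x_2 = g(1.351758) = 1.329834
x_3 = g(1.329834) = 1.325689
x_4 = g(1.325689) = 1.324902
x_5 = g(1.324902) = 1.324753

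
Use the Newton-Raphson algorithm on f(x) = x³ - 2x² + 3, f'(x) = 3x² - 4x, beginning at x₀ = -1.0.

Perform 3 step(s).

f(x) = x³ - 2x² + 3
f'(x) = 3x² - 4x
x₀ = -1.0

Newton-Raphson formula: x_{n+1} = x_n - f(x_n)/f'(x_n)

Iteration 1:
  f(-1.000000) = 0.000000
  f'(-1.000000) = 7.000000
  x_1 = -1.000000 - 0.000000/7.000000 = -1.000000
Iteration 2:
  f(-1.000000) = 0.000000
  f'(-1.000000) = 7.000000
  x_2 = -1.000000 - 0.000000/7.000000 = -1.000000
Iteration 3:
  f(-1.000000) = 0.000000
  f'(-1.000000) = 7.000000
  x_3 = -1.000000 - 0.000000/7.000000 = -1.000000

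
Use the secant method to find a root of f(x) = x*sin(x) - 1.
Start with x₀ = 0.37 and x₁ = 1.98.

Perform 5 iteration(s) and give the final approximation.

f(x) = x*sin(x) - 1
x₀ = 0.37, x₁ = 1.98

Secant formula: x_{n+1} = x_n - f(x_n)(x_n - x_{n-1})/(f(x_n) - f(x_{n-1}))

Iteration 1:
  f(0.370000) = -0.866202
  f(1.980000) = 0.816527
  x_2 = 1.980000 - 0.816527×(1.980000 - 0.370000)/(0.816527 - (-0.866202))
       = 1.198764
Iteration 2:
  f(1.980000) = 0.816527
  f(1.198764) = 0.116757
  x_3 = 1.198764 - 0.116757×(1.198764 - 1.980000)/(0.116757 - 0.816527)
       = 1.068414
Iteration 3:
  f(1.198764) = 0.116757
  f(1.068414) = -0.063601
  x_4 = 1.068414 - (-0.063601)×(1.068414 - 1.198764)/(-0.063601 - 0.116757)
       = 1.114380
Iteration 4:
  f(1.068414) = -0.063601
  f(1.114380) = 0.000310
  x_5 = 1.114380 - 0.000310×(1.114380 - 1.068414)/(0.000310 - (-0.063601))
       = 1.114157
Iteration 5:
  f(1.114380) = 0.000310
  f(1.114157) = 0.000000
  x_6 = 1.114157 - 0.000000×(1.114157 - 1.114380)/(0.000000 - 0.000310)
       = 1.114157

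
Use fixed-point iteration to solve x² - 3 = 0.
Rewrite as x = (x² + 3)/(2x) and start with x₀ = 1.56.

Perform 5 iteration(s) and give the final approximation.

Equation: x² - 3 = 0
Fixed-point form: x = (x² + 3)/(2x)
x₀ = 1.56

x_1 = g(1.560000) = 1.741538
x_2 = g(1.741538) = 1.732077
x_3 = g(1.732077) = 1.732051
x_4 = g(1.732051) = 1.732051
x_5 = g(1.732051) = 1.732051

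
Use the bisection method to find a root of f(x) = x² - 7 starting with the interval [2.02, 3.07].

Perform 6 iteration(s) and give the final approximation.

f(x) = x² - 7
Initial interval: [2.02, 3.07]

Iteration 1:
  c_1 = (2.020000 + 3.070000)/2 = 2.545000
  f(c_1) = f(2.545000) = -0.522975
  f(a) × f(c) ≥ 0, new interval: [2.545000, 3.070000]
Iteration 2:
  c_2 = (2.545000 + 3.070000)/2 = 2.807500
  f(c_2) = f(2.807500) = 0.882056
  f(a) × f(c) < 0, new interval: [2.545000, 2.807500]
Iteration 3:
  c_3 = (2.545000 + 2.807500)/2 = 2.676250
  f(c_3) = f(2.676250) = 0.162314
  f(a) × f(c) < 0, new interval: [2.545000, 2.676250]
Iteration 4:
  c_4 = (2.545000 + 2.676250)/2 = 2.610625
  f(c_4) = f(2.610625) = -0.184637
  f(a) × f(c) ≥ 0, new interval: [2.610625, 2.676250]
Iteration 5:
  c_5 = (2.610625 + 2.676250)/2 = 2.643438
  f(c_5) = f(2.643438) = -0.012238
  f(a) × f(c) ≥ 0, new interval: [2.643438, 2.676250]
Iteration 6:
  c_6 = (2.643438 + 2.676250)/2 = 2.659844
  f(c_6) = f(2.659844) = 0.074769
  f(a) × f(c) < 0, new interval: [2.643438, 2.659844]

After 6 iteration(s), the approximation is c_6 = 2.659844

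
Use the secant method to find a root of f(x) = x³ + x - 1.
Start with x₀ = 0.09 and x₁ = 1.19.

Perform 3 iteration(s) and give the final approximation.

f(x) = x³ + x - 1
x₀ = 0.09, x₁ = 1.19

Secant formula: x_{n+1} = x_n - f(x_n)(x_n - x_{n-1})/(f(x_n) - f(x_{n-1}))

Iteration 1:
  f(0.090000) = -0.909271
  f(1.190000) = 1.875159
  x_2 = 1.190000 - 1.875159×(1.190000 - 0.090000)/(1.875159 - (-0.909271))
       = 0.449211
Iteration 2:
  f(1.190000) = 1.875159
  f(0.449211) = -0.460142
  x_3 = 0.449211 - (-0.460142)×(0.449211 - 1.190000)/(-0.460142 - 1.875159)
       = 0.595174
Iteration 3:
  f(0.449211) = -0.460142
  f(0.595174) = -0.193995
  x_4 = 0.595174 - (-0.193995)×(0.595174 - 0.449211)/(-0.193995 - (-0.460142))
       = 0.701568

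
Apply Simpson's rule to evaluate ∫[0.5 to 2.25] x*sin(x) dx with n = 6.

f(x) = x*sin(x)
a = 0.5, b = 2.25, n = 6
h = (b - a)/n = 0.291667

Simpson's rule: (h/3)[f(x₀) + 4f(x₁) + 2f(x₂) + ... + f(xₙ)]

x_0 = 0.5000, f(x_0) = 0.239713, coefficient = 1
x_1 = 0.7917, f(x_1) = 0.563291, coefficient = 4
x_2 = 1.0833, f(x_2) = 0.957151, coefficient = 2
x_3 = 1.3750, f(x_3) = 1.348728, coefficient = 4
x_4 = 1.6667, f(x_4) = 1.659013, coefficient = 2
x_5 = 1.9583, f(x_5) = 1.813109, coefficient = 4
x_6 = 2.2500, f(x_6) = 1.750665, coefficient = 1

I ≈ (0.291667/3) × 22.123216 = 2.150868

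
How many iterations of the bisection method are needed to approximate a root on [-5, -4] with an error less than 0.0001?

We need (b-a)/2^n ≤ 0.0001
(-4 - (-5))/2^n ≤ 0.0001
1/2^n ≤ 0.0001
2^n ≥ 10000
n ≥ log₂(10000) = 13.29
n ≥ 14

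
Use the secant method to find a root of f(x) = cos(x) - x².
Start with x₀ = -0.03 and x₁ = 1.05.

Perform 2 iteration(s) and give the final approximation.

f(x) = cos(x) - x²
x₀ = -0.03, x₁ = 1.05

Secant formula: x_{n+1} = x_n - f(x_n)(x_n - x_{n-1})/(f(x_n) - f(x_{n-1}))

Iteration 1:
  f(-0.030000) = 0.998650
  f(1.050000) = -0.604929
  x_2 = 1.050000 - (-0.604929)×(1.050000 - (-0.030000))/(-0.604929 - 0.998650)
       = 0.642584
Iteration 2:
  f(1.050000) = -0.604929
  f(0.642584) = 0.387635
  x_3 = 0.642584 - 0.387635×(0.642584 - 1.050000)/(0.387635 - (-0.604929))
       = 0.801696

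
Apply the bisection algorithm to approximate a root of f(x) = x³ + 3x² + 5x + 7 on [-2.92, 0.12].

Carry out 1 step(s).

f(x) = x³ + 3x² + 5x + 7
Initial interval: [-2.92, 0.12]

Iteration 1:
  c_1 = (-2.920000 + 0.120000)/2 = -1.400000
  f(c_1) = f(-1.400000) = 3.136000
  f(a) × f(c) < 0, new interval: [-2.920000, -1.400000]

After 1 iteration(s), the approximation is c_1 = -1.400000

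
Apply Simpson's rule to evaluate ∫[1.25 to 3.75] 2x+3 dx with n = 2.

f(x) = 2x+3
a = 1.25, b = 3.75, n = 2
h = (b - a)/n = 1.250000

Simpson's rule: (h/3)[f(x₀) + 4f(x₁) + 2f(x₂) + ... + f(xₙ)]

x_0 = 1.2500, f(x_0) = 5.500000, coefficient = 1
x_1 = 2.5000, f(x_1) = 8.000000, coefficient = 4
x_2 = 3.7500, f(x_2) = 10.500000, coefficient = 1

I ≈ (1.250000/3) × 48.000000 = 20.000000
Exact value: 20.000000
Error: 0.000000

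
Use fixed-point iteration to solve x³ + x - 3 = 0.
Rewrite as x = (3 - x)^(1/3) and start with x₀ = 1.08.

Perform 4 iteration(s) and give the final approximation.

Equation: x³ + x - 3 = 0
Fixed-point form: x = (3 - x)^(1/3)
x₀ = 1.08

x_1 = g(1.080000) = 1.242893
x_2 = g(1.242893) = 1.206700
x_3 = g(1.206700) = 1.214929
x_4 = g(1.214929) = 1.213068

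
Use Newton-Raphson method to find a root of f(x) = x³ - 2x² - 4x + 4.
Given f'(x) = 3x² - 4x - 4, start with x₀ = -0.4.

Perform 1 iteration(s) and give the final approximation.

f(x) = x³ - 2x² - 4x + 4
f'(x) = 3x² - 4x - 4
x₀ = -0.4

Newton-Raphson formula: x_{n+1} = x_n - f(x_n)/f'(x_n)

Iteration 1:
  f(-0.400000) = 5.216000
  f'(-0.400000) = -1.920000
  x_1 = -0.400000 - 5.216000/(-1.920000) = 2.316667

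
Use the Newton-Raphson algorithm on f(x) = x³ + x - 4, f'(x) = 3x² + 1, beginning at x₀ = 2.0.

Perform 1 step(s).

f(x) = x³ + x - 4
f'(x) = 3x² + 1
x₀ = 2.0

Newton-Raphson formula: x_{n+1} = x_n - f(x_n)/f'(x_n)

Iteration 1:
  f(2.000000) = 6.000000
  f'(2.000000) = 13.000000
  x_1 = 2.000000 - 6.000000/13.000000 = 1.538462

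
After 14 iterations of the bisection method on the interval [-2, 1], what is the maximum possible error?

Bisection error bound: |error| ≤ (b-a)/2^n
|error| ≤ (1 - (-2))/2^14 = 3/2^14
|error| ≤ 0.0001831055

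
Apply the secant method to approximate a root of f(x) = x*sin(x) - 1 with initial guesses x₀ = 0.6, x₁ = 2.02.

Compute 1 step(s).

f(x) = x*sin(x) - 1
x₀ = 0.6, x₁ = 2.02

Secant formula: x_{n+1} = x_n - f(x_n)(x_n - x_{n-1})/(f(x_n) - f(x_{n-1}))

Iteration 1:
  f(0.600000) = -0.661215
  f(2.020000) = 0.819602
  x_2 = 2.020000 - 0.819602×(2.020000 - 0.600000)/(0.819602 - (-0.661215))
       = 1.234059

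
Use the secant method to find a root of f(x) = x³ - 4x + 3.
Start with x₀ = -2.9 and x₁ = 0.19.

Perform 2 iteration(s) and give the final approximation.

f(x) = x³ - 4x + 3
x₀ = -2.9, x₁ = 0.19

Secant formula: x_{n+1} = x_n - f(x_n)(x_n - x_{n-1})/(f(x_n) - f(x_{n-1}))

Iteration 1:
  f(-2.900000) = -9.789000
  f(0.190000) = 2.246859
  x_2 = 0.190000 - 2.246859×(0.190000 - (-2.900000))/(2.246859 - (-9.789000))
       = -0.386842
Iteration 2:
  f(0.190000) = 2.246859
  f(-0.386842) = 4.489480
  x_3 = -0.386842 - 4.489480×(-0.386842 - 0.190000)/(4.489480 - 2.246859)
       = 0.767933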